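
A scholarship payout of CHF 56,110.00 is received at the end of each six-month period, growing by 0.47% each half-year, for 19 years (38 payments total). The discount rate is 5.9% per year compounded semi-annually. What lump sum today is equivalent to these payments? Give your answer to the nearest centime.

Periodic rate r = 0.059/2 per half-year; n is counted in half-years.
Growing ordinary annuity: PV = PMT₁ × [1 − ((1+g)/(1+r))^n] / (r − g) = 56,110 × [1 − ((1+0.0047)/(1+r))^38] / (r − 0.0047) = CHF 1,366,783.58.

CHF 1,366,783.58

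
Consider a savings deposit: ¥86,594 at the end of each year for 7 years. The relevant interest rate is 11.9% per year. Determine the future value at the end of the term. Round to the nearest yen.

This is an ordinary annuity: 7 deposits of ¥86,594 at the end of each year.
Periodic rate r = 0.119 per year.
FV = PMT × [((1+r)^n − 1)/r] = 86,594 × [(1+r)^7 − 1] / r = ¥870,962

¥870,962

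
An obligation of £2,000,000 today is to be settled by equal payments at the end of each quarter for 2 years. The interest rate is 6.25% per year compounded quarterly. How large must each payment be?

£267,896.00

Level ordinary annuity; solve PV = PMT × [(1 − (1+r)^−n)/r] for PMT.
Periodic rate r = 0.0625/4 per quarter; n is counted in quarters.
With n = 8: PMT = 2,000,000 / ([(1 − (1+r)^−n)/r]) = £267,896.00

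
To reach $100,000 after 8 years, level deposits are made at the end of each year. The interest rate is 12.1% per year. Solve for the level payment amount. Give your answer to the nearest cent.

$8,100.67

Level ordinary annuity; solve FV = PMT × [((1+r)^n − 1)/r] for PMT.
Periodic rate r = 0.121 per year.
With n = 8: PMT = 100,000 / ([((1+r)^n − 1)/r]) = $8,100.67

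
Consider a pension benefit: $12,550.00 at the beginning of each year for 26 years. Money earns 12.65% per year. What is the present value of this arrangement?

$106,709.70

This is an annuity due: 26 payments of $12,550.00 at the beginning of each year.
Periodic rate r = 0.1265 per year.
PV = PMT × [(1 − (1+r)^−n)/r] × (1+r) = 12,550 × [1 − (1+r)^−26] / r × (1+r) = $106,709.70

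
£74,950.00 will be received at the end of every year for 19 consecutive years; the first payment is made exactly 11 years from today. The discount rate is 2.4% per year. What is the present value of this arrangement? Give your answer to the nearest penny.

£893,684.23

Ordinary annuity of 19 payments, first payment at period 11.
Periodic rate r = 0.024 per year.
The ordinary-annuity PV formula values the stream one period before the first payment (period 10); discount that back 10 periods:
PV₀ = 74,950 × [1 − (1+r)^−19] / r × (1+r)^−10 = £893,684.23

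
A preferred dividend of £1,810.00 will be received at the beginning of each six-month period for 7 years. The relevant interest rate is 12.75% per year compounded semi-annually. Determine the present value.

This is an annuity due: 14 payments of £1,810.00 at the beginning of each six-month period.
Periodic rate r = 0.1275/2 per half-year; n is counted in half-years.
PV = PMT × [(1 − (1+r)^−n)/r] × (1+r) = 1,810 × [1 − (1+r)^−14] / r × (1+r) = £17,488.11

£17,488.11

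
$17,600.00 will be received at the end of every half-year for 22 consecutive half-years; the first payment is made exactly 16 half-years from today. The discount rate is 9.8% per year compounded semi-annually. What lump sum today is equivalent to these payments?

Ordinary annuity of 22 payments, first payment at period 16.
Periodic rate r = 0.098/2 per half-year; n is counted in half-years.
The ordinary-annuity PV formula values the stream one period before the first payment (period 15); discount that back 15 periods:
PV₀ = 17,600 × [1 − (1+r)^−22] / r × (1+r)^−15 = $114,078.61

$114,078.61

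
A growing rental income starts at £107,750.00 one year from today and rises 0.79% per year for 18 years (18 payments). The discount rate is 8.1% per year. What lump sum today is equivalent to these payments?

Periodic rate r = 0.081 per year.
Growing ordinary annuity: PV = PMT₁ × [1 − ((1+g)/(1+r))^n] / (r − g) = 107,750 × [1 − ((1+0.0079)/(1+r))^18] / (r − 0.0079) = £1,056,032.13.

£1,056,032.13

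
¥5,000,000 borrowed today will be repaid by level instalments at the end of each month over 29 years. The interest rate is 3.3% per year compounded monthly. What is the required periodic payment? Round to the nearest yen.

Level ordinary annuity; solve PV = PMT × [(1 − (1+r)^−n)/r] for PMT.
Periodic rate r = 0.033/12 per month; n is counted in months.
With n = 348: PMT = 5,000,000 / ([(1 − (1+r)^−n)/r]) = ¥22,341

¥22,341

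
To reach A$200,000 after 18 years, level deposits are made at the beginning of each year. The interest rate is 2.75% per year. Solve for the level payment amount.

Level annuity due; solve FV = PMT × [((1+r)^n − 1)/r] × (1+r) for PMT.
Periodic rate r = 0.0275 per year.
With n = 18: PMT = 200,000 / ([((1+r)^n − 1)/r] × (1+r)) = A$8,502.31

A$8,502.31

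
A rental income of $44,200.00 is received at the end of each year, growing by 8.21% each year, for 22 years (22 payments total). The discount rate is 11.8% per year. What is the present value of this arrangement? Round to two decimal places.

Periodic rate r = 0.118 per year.
Growing ordinary annuity: PV = PMT₁ × [1 − ((1+g)/(1+r))^n] / (r − g) = 44,200 × [1 − ((1+0.0821)/(1+r))^22] / (r − 0.0821) = $630,728.38.

$630,728.38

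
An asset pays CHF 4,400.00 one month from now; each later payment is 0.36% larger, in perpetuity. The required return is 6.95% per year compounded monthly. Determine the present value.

CHF 2,007,604.56

Periodic rate r = 0.0695/12 per month.
Growing perpetuity (Gordon): PV = PMT₁ / (r − g) = 4,400 / (r − 0.0036) = CHF 2,007,604.56.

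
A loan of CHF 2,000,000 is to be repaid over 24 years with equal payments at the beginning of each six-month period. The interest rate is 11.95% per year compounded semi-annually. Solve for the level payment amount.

CHF 120,176.49

Level annuity due; solve PV = PMT × [(1 − (1+r)^−n)/r] × (1+r) for PMT.
Periodic rate r = 0.1195/2 per half-year; n is counted in half-years.
With n = 48: PMT = 2,000,000 / ([(1 − (1+r)^−n)/r] × (1+r)) = CHF 120,176.49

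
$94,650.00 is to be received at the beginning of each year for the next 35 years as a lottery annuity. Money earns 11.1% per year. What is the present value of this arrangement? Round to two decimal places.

This is an annuity due: 35 payments of $94,650.00 at the beginning of each year.
Periodic rate r = 0.111 per year.
PV = PMT × [(1 − (1+r)^−n)/r] × (1+r) = 94,650 × [1 − (1+r)^−35] / r × (1+r) = $923,555.84

$923,555.84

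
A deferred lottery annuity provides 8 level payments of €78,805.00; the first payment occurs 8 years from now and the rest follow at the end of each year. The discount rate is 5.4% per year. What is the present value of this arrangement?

€346,836.89

Ordinary annuity of 8 payments, first payment at period 8.
Periodic rate r = 0.054 per year.
The ordinary-annuity PV formula values the stream one period before the first payment (period 7); discount that back 7 periods:
PV₀ = 78,805 × [1 − (1+r)^−8] / r × (1+r)^−7 = €346,836.89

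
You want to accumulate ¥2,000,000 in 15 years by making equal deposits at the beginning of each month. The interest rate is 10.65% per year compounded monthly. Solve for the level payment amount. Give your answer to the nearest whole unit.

¥4,504

Level annuity due; solve FV = PMT × [((1+r)^n − 1)/r] × (1+r) for PMT.
Periodic rate r = 0.1065/12 per month; n is counted in months.
With n = 180: PMT = 2,000,000 / ([((1+r)^n − 1)/r] × (1+r)) = ¥4,504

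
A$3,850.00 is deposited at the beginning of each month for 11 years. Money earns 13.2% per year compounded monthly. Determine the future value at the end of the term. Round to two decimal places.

This is an annuity due: 132 deposits of A$3,850.00 at the beginning of each month.
Periodic rate r = 0.132/12 per month; n is counted in months.
FV = PMT × [((1+r)^n − 1)/r] × (1+r) = 3,850 × [(1+r)^132 − 1] / r × (1+r) = A$1,145,737.25

A$1,145,737.25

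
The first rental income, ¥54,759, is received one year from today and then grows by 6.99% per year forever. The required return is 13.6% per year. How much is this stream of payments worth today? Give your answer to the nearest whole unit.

¥828,427

Periodic rate r = 0.136 per year.
Growing perpetuity (Gordon): PV = PMT₁ / (r − g) = 54,759 / (r − 0.0699) = ¥828,427.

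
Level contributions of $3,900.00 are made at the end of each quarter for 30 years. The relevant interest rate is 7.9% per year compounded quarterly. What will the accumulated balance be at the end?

This is an ordinary annuity: 120 deposits of $3,900.00 at the end of each quarter.
Periodic rate r = 0.079/4 per quarter; n is counted in quarters.
FV = PMT × [((1+r)^n − 1)/r] = 3,900 × [(1+r)^120 − 1] / r = $1,866,690.83

$1,866,690.83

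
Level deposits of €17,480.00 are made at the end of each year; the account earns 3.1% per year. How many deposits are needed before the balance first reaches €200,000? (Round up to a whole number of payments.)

Periodic rate r = 0.031 per year.
Ordinary annuity FV: 200,000 = 17,480 × [((1+r)^n − 1)/r].
(1+r)^n = 1 + 200,000 × r / 17,480, so n = ln(1 + 200,000·r/17,480) / ln(1+r) = 9.94.
Round up to a whole number of payments: n = 10.

10 payments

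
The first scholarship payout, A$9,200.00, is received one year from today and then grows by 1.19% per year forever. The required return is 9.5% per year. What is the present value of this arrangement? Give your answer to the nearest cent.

Periodic rate r = 0.095 per year.
Growing perpetuity (Gordon): PV = PMT₁ / (r − g) = 9,200 / (r − 0.0119) = A$110,709.99.

A$110,709.99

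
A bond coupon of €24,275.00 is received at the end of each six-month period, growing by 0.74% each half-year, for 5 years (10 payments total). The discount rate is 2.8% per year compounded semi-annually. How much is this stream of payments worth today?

€232,506.79

Periodic rate r = 0.028/2 per half-year; n is counted in half-years.
Growing ordinary annuity: PV = PMT₁ × [1 − ((1+g)/(1+r))^n] / (r − g) = 24,275 × [1 − ((1+0.0074)/(1+r))^10] / (r − 0.0074) = €232,506.79.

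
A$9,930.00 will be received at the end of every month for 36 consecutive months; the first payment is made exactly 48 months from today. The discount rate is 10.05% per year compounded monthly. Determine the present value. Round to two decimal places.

A$207,794.93

Ordinary annuity of 36 payments, first payment at period 48.
Periodic rate r = 0.1005/12 per month; n is counted in months.
The ordinary-annuity PV formula values the stream one period before the first payment (period 47); discount that back 47 periods:
PV₀ = 9,930 × [1 − (1+r)^−36] / r × (1+r)^−47 = A$207,794.93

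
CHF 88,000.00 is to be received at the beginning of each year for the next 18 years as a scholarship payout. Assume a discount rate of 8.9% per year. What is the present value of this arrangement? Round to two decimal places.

CHF 844,694.20

This is an annuity due: 18 payments of CHF 88,000.00 at the beginning of each year.
Periodic rate r = 0.089 per year.
PV = PMT × [(1 − (1+r)^−n)/r] × (1+r) = 88,000 × [1 − (1+r)^−18] / r × (1+r) = CHF 844,694.20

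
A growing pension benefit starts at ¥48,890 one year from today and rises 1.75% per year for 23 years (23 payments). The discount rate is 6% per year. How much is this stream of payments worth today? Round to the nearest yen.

¥701,517

Periodic rate r = 0.06 per year.
Growing ordinary annuity: PV = PMT₁ × [1 − ((1+g)/(1+r))^n] / (r − g) = 48,890 × [1 − ((1+0.0175)/(1+r))^23] / (r − 0.0175) = ¥701,517.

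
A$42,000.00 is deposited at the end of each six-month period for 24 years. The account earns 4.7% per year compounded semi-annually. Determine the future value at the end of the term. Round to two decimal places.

This is an ordinary annuity: 48 deposits of A$42,000.00 at the end of each six-month period.
Periodic rate r = 0.047/2 per half-year; n is counted in half-years.
FV = PMT × [((1+r)^n − 1)/r] = 42,000 × [(1+r)^48 − 1] / r = A$3,662,785.81

A$3,662,785.81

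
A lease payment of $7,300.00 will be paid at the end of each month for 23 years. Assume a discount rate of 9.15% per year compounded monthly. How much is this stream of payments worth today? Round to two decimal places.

$839,731.04

This is an ordinary annuity: 276 payments of $7,300.00 at the end of each month.
Periodic rate r = 0.0915/12 per month; n is counted in months.
PV = PMT × [(1 − (1+r)^−n)/r] = 7,300 × [1 − (1+r)^−276] / r = $839,731.04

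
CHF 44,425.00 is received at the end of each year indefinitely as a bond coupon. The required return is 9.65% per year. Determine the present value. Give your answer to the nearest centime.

Periodic rate r = 0.0965 per year.
Level perpetuity: PV = PMT / r = 44,425 / (0.0965) = CHF 460,362.69.

CHF 460,362.69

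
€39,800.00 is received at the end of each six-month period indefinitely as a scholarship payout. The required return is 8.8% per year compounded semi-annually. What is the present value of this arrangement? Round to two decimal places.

Periodic rate r = 0.088/2 per half-year.
Level perpetuity: PV = PMT / r = 39,800 / (0.088/2) = €904,545.45.

€904,545.45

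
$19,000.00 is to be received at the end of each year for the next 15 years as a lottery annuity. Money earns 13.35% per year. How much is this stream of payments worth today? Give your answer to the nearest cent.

This is an ordinary annuity: 15 payments of $19,000.00 at the end of each year.
Periodic rate r = 0.1335 per year.
PV = PMT × [(1 − (1+r)^−n)/r] = 19,000 × [1 − (1+r)^−15] / r = $120,597.61

$120,597.61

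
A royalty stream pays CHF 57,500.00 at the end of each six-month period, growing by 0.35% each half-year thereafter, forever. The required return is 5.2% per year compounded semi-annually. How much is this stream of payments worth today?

Periodic rate r = 0.052/2 per half-year.
Growing perpetuity (Gordon): PV = PMT₁ / (r − g) = 57,500 / (r − 0.0035) = CHF 2,555,555.56.

CHF 2,555,555.56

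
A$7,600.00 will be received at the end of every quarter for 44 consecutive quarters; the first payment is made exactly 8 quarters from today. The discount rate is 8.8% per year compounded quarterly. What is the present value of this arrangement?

Ordinary annuity of 44 payments, first payment at period 8.
Periodic rate r = 0.088/4 per quarter; n is counted in quarters.
The ordinary-annuity PV formula values the stream one period before the first payment (period 7); discount that back 7 periods:
PV₀ = 7,600 × [1 − (1+r)^−44] / r × (1+r)^−7 = A$182,777.06

A$182,777.06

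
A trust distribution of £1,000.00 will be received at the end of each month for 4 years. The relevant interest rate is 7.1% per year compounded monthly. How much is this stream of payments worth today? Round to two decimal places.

£41,679.40

This is an ordinary annuity: 48 payments of £1,000.00 at the end of each month.
Periodic rate r = 0.071/12 per month; n is counted in months.
PV = PMT × [(1 − (1+r)^−n)/r] = 1,000 × [1 − (1+r)^−48] / r = £41,679.40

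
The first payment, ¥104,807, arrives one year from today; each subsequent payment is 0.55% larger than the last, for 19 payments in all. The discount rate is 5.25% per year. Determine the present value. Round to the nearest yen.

Periodic rate r = 0.0525 per year.
Growing ordinary annuity: PV = PMT₁ × [1 − ((1+g)/(1+r))^n] / (r − g) = 104,807 × [1 − ((1+0.0055)/(1+r))^19] / (r − 0.0055) = ¥1,293,815.

¥1,293,815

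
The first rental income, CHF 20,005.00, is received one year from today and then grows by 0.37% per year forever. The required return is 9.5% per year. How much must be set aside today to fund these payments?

CHF 219,112.81

Periodic rate r = 0.095 per year.
Growing perpetuity (Gordon): PV = PMT₁ / (r − g) = 20,005 / (r − 0.0037) = CHF 219,112.81.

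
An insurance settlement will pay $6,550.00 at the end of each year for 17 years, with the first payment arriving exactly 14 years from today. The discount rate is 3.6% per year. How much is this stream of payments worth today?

Ordinary annuity of 17 payments, first payment at period 14.
Periodic rate r = 0.036 per year.
The ordinary-annuity PV formula values the stream one period before the first payment (period 13); discount that back 13 periods:
PV₀ = 6,550 × [1 − (1+r)^−17] / r × (1+r)^−13 = $51,912.84

$51,912.84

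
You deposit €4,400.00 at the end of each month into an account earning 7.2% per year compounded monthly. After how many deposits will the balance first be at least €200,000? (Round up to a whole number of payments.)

Periodic rate r = 0.072/12 per month; n is counted in months.
Ordinary annuity FV: 200,000 = 4,400 × [((1+r)^n − 1)/r].
(1+r)^n = 1 + 200,000 × r / 4,400, so n = ln(1 + 200,000·r/4,400) / ln(1+r) = 40.31.
Round up to a whole number of payments: n = 41.

41 payments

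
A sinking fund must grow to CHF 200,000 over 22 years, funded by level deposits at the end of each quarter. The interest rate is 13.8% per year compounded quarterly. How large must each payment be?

Level ordinary annuity; solve FV = PMT × [((1+r)^n − 1)/r] for PMT.
Periodic rate r = 0.138/4 per quarter; n is counted in quarters.
With n = 88: PMT = 200,000 / ([((1+r)^n − 1)/r]) = CHF 367.36

CHF 367.36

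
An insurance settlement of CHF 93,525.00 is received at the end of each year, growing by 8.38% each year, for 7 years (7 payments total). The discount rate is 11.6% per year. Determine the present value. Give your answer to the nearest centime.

CHF 538,221.05

Periodic rate r = 0.116 per year.
Growing ordinary annuity: PV = PMT₁ × [1 − ((1+g)/(1+r))^n] / (r − g) = 93,525 × [1 − ((1+0.0838)/(1+r))^7] / (r − 0.0838) = CHF 538,221.05.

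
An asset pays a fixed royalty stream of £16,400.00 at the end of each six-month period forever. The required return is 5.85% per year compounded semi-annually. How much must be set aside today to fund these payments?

Periodic rate r = 0.0585/2 per half-year.
Level perpetuity: PV = PMT / r = 16,400 / (0.0585/2) = £560,683.76.

£560,683.76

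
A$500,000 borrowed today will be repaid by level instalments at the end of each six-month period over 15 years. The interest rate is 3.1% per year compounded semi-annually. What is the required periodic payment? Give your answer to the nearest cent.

Level ordinary annuity; solve PV = PMT × [(1 − (1+r)^−n)/r] for PMT.
Periodic rate r = 0.031/2 per half-year; n is counted in half-years.
With n = 30: PMT = 500,000 / ([(1 − (1+r)^−n)/r]) = A$20,967.46

A$20,967.46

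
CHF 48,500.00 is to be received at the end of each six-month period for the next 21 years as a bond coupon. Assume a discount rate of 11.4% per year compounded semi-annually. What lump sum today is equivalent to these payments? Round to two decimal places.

This is an ordinary annuity: 42 payments of CHF 48,500.00 at the end of each six-month period.
Periodic rate r = 0.114/2 per half-year; n is counted in half-years.
PV = PMT × [(1 − (1+r)^−n)/r] = 48,500 × [1 − (1+r)^−42] / r = CHF 767,946.09

CHF 767,946.09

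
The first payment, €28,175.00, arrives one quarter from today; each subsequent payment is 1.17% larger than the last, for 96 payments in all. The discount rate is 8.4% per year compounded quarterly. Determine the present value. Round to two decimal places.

Periodic rate r = 0.084/4 per quarter; n is counted in quarters.
Growing ordinary annuity: PV = PMT₁ × [1 − ((1+g)/(1+r))^n] / (r − g) = 28,175 × [1 − ((1+0.0117)/(1+r))^96] / (r − 0.0117) = €1,770,998.85.

€1,770,998.85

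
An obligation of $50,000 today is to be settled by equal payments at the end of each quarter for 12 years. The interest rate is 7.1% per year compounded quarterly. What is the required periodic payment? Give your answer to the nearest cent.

$1,556.36

Level ordinary annuity; solve PV = PMT × [(1 − (1+r)^−n)/r] for PMT.
Periodic rate r = 0.071/4 per quarter; n is counted in quarters.
With n = 48: PMT = 50,000 / ([(1 − (1+r)^−n)/r]) = $1,556.36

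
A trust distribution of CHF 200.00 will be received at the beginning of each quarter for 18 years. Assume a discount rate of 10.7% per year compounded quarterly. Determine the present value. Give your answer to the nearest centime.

CHF 6,529.24

This is an annuity due: 72 payments of CHF 200.00 at the beginning of each quarter.
Periodic rate r = 0.107/4 per quarter; n is counted in quarters.
PV = PMT × [(1 − (1+r)^−n)/r] × (1+r) = 200 × [1 − (1+r)^−72] / r × (1+r) = CHF 6,529.24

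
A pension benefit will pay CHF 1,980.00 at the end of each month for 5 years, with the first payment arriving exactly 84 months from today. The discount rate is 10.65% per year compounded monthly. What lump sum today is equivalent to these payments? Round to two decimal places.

Ordinary annuity of 60 payments, first payment at period 84.
Periodic rate r = 0.1065/12 per month; n is counted in months.
The ordinary-annuity PV formula values the stream one period before the first payment (period 83); discount that back 83 periods:
PV₀ = 1,980 × [1 − (1+r)^−60] / r × (1+r)^−83 = CHF 44,090.88

CHF 44,090.88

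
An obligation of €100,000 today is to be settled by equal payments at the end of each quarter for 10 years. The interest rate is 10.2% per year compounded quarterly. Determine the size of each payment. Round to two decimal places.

Level ordinary annuity; solve PV = PMT × [(1 − (1+r)^−n)/r] for PMT.
Periodic rate r = 0.102/4 per quarter; n is counted in quarters.
With n = 40: PMT = 100,000 / ([(1 − (1+r)^−n)/r]) = €4,017.24

€4,017.24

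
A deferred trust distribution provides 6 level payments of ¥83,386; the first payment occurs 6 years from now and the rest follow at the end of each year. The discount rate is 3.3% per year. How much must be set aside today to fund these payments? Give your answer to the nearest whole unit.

Ordinary annuity of 6 payments, first payment at period 6.
Periodic rate r = 0.033 per year.
The ordinary-annuity PV formula values the stream one period before the first payment (period 5); discount that back 5 periods:
PV₀ = 83,386 × [1 − (1+r)^−6] / r × (1+r)^−5 = ¥380,241

¥380,241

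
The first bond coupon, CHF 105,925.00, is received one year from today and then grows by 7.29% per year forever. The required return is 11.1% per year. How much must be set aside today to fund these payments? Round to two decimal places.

Periodic rate r = 0.111 per year.
Growing perpetuity (Gordon): PV = PMT₁ / (r − g) = 105,925 / (r − 0.0729) = CHF 2,780,183.73.

CHF 2,780,183.73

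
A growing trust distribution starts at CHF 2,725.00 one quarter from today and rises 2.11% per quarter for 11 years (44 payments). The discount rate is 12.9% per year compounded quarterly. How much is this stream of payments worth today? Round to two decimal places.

CHF 92,843.01

Periodic rate r = 0.129/4 per quarter; n is counted in quarters.
Growing ordinary annuity: PV = PMT₁ × [1 − ((1+g)/(1+r))^n] / (r − g) = 2,725 × [1 − ((1+0.0211)/(1+r))^44] / (r − 0.0211) = CHF 92,843.01.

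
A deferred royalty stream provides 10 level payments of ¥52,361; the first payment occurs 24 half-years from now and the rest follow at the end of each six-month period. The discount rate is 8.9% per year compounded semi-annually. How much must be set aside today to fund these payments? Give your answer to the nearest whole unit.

Ordinary annuity of 10 payments, first payment at period 24.
Periodic rate r = 0.089/2 per half-year; n is counted in half-years.
The ordinary-annuity PV formula values the stream one period before the first payment (period 23); discount that back 23 periods:
PV₀ = 52,361 × [1 − (1+r)^−10] / r × (1+r)^−23 = ¥152,584

¥152,584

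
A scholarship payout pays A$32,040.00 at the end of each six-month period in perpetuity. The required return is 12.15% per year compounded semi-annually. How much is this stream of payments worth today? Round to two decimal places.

Periodic rate r = 0.1215/2 per half-year.
Level perpetuity: PV = PMT / r = 32,040 / (0.1215/2) = A$527,407.41.

A$527,407.41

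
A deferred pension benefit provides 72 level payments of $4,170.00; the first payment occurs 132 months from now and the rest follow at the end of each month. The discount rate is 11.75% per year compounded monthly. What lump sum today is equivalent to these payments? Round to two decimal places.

Ordinary annuity of 72 payments, first payment at period 132.
Periodic rate r = 0.1175/12 per month; n is counted in months.
The ordinary-annuity PV formula values the stream one period before the first payment (period 131); discount that back 131 periods:
PV₀ = 4,170 × [1 − (1+r)^−72] / r × (1+r)^−131 = $59,911.99

$59,911.99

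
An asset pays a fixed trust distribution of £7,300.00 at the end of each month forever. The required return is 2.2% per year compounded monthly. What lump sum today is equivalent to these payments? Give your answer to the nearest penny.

Periodic rate r = 0.022/12 per month.
Level perpetuity: PV = PMT / r = 7,300 / (0.022/12) = £3,981,818.18.

£3,981,818.18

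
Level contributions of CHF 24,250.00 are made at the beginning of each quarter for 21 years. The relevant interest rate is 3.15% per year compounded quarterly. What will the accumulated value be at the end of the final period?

This is an annuity due: 84 deposits of CHF 24,250.00 at the beginning of each quarter.
Periodic rate r = 0.0315/4 per quarter; n is counted in quarters.
FV = PMT × [((1+r)^n − 1)/r] × (1+r) = 24,250 × [(1+r)^84 − 1] / r × (1+r) = CHF 2,894,687.49

CHF 2,894,687.49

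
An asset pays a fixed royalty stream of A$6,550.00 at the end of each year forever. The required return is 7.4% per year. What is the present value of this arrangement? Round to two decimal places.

Periodic rate r = 0.074 per year.
Level perpetuity: PV = PMT / r = 6,550 / (0.074) = A$88,513.51.

A$88,513.51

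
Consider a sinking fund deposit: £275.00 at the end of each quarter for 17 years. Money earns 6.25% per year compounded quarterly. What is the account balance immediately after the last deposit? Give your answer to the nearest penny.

This is an ordinary annuity: 68 deposits of £275.00 at the end of each quarter.
Periodic rate r = 0.0625/4 per quarter; n is counted in quarters.
FV = PMT × [((1+r)^n − 1)/r] = 275 × [(1+r)^68 − 1] / r = £32,910.62

£32,910.62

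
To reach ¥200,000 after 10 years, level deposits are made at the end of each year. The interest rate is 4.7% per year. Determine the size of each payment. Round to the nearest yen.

Level ordinary annuity; solve FV = PMT × [((1+r)^n − 1)/r] for PMT.
Periodic rate r = 0.047 per year.
With n = 10: PMT = 200,000 / ([((1+r)^n − 1)/r]) = ¥16,125

¥16,125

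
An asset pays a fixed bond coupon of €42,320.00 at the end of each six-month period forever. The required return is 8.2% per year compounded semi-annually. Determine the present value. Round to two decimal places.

€1,032,195.12

Periodic rate r = 0.082/2 per half-year.
Level perpetuity: PV = PMT / r = 42,320 / (0.082/2) = €1,032,195.12.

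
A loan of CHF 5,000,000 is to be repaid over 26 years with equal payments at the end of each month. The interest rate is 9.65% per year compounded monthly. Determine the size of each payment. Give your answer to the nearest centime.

CHF 43,808.04

Level ordinary annuity; solve PV = PMT × [(1 − (1+r)^−n)/r] for PMT.
Periodic rate r = 0.0965/12 per month; n is counted in months.
With n = 312: PMT = 5,000,000 / ([(1 − (1+r)^−n)/r]) = CHF 43,808.04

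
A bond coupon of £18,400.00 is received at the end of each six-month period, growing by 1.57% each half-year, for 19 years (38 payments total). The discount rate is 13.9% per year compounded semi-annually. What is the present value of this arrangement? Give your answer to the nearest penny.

Periodic rate r = 0.139/2 per half-year; n is counted in half-years.
Growing ordinary annuity: PV = PMT₁ × [1 − ((1+g)/(1+r))^n] / (r − g) = 18,400 × [1 − ((1+0.0157)/(1+r))^38] / (r − 0.0157) = £293,895.51.

£293,895.51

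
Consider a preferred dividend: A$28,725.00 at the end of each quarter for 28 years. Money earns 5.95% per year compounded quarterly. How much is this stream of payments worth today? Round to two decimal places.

A$1,561,607.30

This is an ordinary annuity: 112 payments of A$28,725.00 at the end of each quarter.
Periodic rate r = 0.0595/4 per quarter; n is counted in quarters.
PV = PMT × [(1 − (1+r)^−n)/r] = 28,725 × [1 − (1+r)^−112] / r = A$1,561,607.30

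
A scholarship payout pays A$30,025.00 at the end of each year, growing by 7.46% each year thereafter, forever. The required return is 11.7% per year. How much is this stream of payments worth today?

A$708,136.79

Periodic rate r = 0.117 per year.
Growing perpetuity (Gordon): PV = PMT₁ / (r − g) = 30,025 / (r − 0.0746) = A$708,136.79.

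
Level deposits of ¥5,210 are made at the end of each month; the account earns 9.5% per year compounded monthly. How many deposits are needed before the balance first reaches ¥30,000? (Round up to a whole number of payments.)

Periodic rate r = 0.095/12 per month; n is counted in months.
Ordinary annuity FV: 30,000 = 5,210 × [((1+r)^n − 1)/r].
(1+r)^n = 1 + 30,000 × r / 5,210, so n = ln(1 + 30,000·r/5,210) / ln(1+r) = 5.65.
Round up to a whole number of payments: n = 6.

6 payments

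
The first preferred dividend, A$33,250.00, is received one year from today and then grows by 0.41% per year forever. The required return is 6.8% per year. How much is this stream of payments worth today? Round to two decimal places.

Periodic rate r = 0.068 per year.
Growing perpetuity (Gordon): PV = PMT₁ / (r − g) = 33,250 / (r − 0.0041) = A$520,344.29.

A$520,344.29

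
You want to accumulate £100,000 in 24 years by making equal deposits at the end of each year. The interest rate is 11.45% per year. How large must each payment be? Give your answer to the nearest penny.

Level ordinary annuity; solve FV = PMT × [((1+r)^n − 1)/r] for PMT.
Periodic rate r = 0.1145 per year.
With n = 24: PMT = 100,000 / ([((1+r)^n − 1)/r]) = £916.94

£916.94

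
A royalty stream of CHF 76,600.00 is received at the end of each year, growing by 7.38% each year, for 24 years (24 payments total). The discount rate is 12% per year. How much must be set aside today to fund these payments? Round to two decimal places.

Periodic rate r = 0.12 per year.
Growing ordinary annuity: PV = PMT₁ × [1 − ((1+g)/(1+r))^n] / (r − g) = 76,600 × [1 − ((1+0.0738)/(1+r))^24] / (r − 0.0738) = CHF 1,054,732.95.

CHF 1,054,732.95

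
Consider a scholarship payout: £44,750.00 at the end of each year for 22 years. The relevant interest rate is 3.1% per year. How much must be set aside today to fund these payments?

£706,084.58

This is an ordinary annuity: 22 payments of £44,750.00 at the end of each year.
Periodic rate r = 0.031 per year.
PV = PMT × [(1 − (1+r)^−n)/r] = 44,750 × [1 − (1+r)^−22] / r = £706,084.58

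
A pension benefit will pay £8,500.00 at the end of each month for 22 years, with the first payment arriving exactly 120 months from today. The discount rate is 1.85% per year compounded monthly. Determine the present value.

Ordinary annuity of 264 payments, first payment at period 120.
Periodic rate r = 0.0185/12 per month; n is counted in months.
The ordinary-annuity PV formula values the stream one period before the first payment (period 119); discount that back 119 periods:
PV₀ = 8,500 × [1 − (1+r)^−264] / r × (1+r)^−119 = £1,533,743.12

£1,533,743.12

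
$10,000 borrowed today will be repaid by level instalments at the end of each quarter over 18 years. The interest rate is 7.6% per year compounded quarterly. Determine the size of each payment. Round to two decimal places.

$256.03

Level ordinary annuity; solve PV = PMT × [(1 − (1+r)^−n)/r] for PMT.
Periodic rate r = 0.076/4 per quarter; n is counted in quarters.
With n = 72: PMT = 10,000 / ([(1 − (1+r)^−n)/r]) = $256.03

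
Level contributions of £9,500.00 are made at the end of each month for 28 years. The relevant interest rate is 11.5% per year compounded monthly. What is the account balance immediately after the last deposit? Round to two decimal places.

This is an ordinary annuity: 336 deposits of £9,500.00 at the end of each month.
Periodic rate r = 0.115/12 per month; n is counted in months.
FV = PMT × [((1+r)^n − 1)/r] = 9,500 × [(1+r)^336 − 1] / r = £23,441,704.15

£23,441,704.15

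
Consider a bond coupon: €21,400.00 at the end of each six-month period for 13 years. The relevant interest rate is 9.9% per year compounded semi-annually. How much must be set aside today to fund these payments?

This is an ordinary annuity: 26 payments of €21,400.00 at the end of each six-month period.
Periodic rate r = 0.099/2 per half-year; n is counted in half-years.
PV = PMT × [(1 − (1+r)^−n)/r] = 21,400 × [1 − (1+r)^−26] / r = €309,221.25

€309,221.25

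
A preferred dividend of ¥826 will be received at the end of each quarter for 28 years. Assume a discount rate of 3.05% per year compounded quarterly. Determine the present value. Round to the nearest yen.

¥62,062

This is an ordinary annuity: 112 payments of ¥826 at the end of each quarter.
Periodic rate r = 0.0305/4 per quarter; n is counted in quarters.
PV = PMT × [(1 − (1+r)^−n)/r] = 826 × [1 − (1+r)^−112] / r = ¥62,062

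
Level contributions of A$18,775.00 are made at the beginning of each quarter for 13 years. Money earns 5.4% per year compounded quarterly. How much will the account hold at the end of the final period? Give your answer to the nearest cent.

A$1,421,257.54

This is an annuity due: 52 deposits of A$18,775.00 at the beginning of each quarter.
Periodic rate r = 0.054/4 per quarter; n is counted in quarters.
FV = PMT × [((1+r)^n − 1)/r] × (1+r) = 18,775 × [(1+r)^52 − 1] / r × (1+r) = A$1,421,257.54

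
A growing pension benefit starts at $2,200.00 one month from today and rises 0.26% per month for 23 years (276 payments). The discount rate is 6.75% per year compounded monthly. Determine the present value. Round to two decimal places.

$410,615.34

Periodic rate r = 0.0675/12 per month; n is counted in months.
Growing ordinary annuity: PV = PMT₁ × [1 − ((1+g)/(1+r))^n] / (r − g) = 2,200 × [1 − ((1+0.0026)/(1+r))^276] / (r − 0.0026) = $410,615.34.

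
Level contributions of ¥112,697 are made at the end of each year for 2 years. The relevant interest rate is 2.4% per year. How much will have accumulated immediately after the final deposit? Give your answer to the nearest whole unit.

This is an ordinary annuity: 2 deposits of ¥112,697 at the end of each year.
Periodic rate r = 0.024 per year.
FV = PMT × [((1+r)^n − 1)/r] = 112,697 × [(1+r)^2 − 1] / r = ¥228,099

¥228,099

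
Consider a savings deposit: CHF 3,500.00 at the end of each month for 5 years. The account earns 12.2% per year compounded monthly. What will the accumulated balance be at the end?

This is an ordinary annuity: 60 deposits of CHF 3,500.00 at the end of each month.
Periodic rate r = 0.122/12 per month; n is counted in months.
FV = PMT × [((1+r)^n − 1)/r] = 3,500 × [(1+r)^60 − 1] / r = CHF 287,380.40

CHF 287,380.40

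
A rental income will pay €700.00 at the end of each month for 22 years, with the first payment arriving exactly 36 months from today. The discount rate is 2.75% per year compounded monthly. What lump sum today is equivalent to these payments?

Ordinary annuity of 264 payments, first payment at period 36.
Periodic rate r = 0.0275/12 per month; n is counted in months.
The ordinary-annuity PV formula values the stream one period before the first payment (period 35); discount that back 35 periods:
PV₀ = 700 × [1 − (1+r)^−264] / r × (1+r)^−35 = €127,871.91

€127,871.91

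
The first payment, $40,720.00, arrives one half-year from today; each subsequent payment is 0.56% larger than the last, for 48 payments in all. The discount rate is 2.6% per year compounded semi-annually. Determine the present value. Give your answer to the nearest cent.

Periodic rate r = 0.026/2 per half-year; n is counted in half-years.
Growing ordinary annuity: PV = PMT₁ × [1 − ((1+g)/(1+r))^n] / (r − g) = 40,720 × [1 − ((1+0.0056)/(1+r))^48] / (r − 0.0056) = $1,632,485.16.

$1,632,485.16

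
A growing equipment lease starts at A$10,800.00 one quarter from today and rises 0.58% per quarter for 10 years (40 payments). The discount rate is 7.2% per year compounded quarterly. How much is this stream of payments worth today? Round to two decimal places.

A$338,710.80

Periodic rate r = 0.072/4 per quarter; n is counted in quarters.
Growing ordinary annuity: PV = PMT₁ × [1 − ((1+g)/(1+r))^n] / (r − g) = 10,800 × [1 − ((1+0.0058)/(1+r))^40] / (r − 0.0058) = A$338,710.80.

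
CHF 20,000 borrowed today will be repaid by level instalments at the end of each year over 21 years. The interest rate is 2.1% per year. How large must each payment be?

CHF 1,187.57

Level ordinary annuity; solve PV = PMT × [(1 − (1+r)^−n)/r] for PMT.
Periodic rate r = 0.021 per year.
With n = 21: PMT = 20,000 / ([(1 − (1+r)^−n)/r]) = CHF 1,187.57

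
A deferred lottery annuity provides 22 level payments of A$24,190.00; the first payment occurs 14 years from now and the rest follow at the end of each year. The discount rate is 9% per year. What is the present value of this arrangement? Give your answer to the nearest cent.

A$74,503.21

Ordinary annuity of 22 payments, first payment at period 14.
Periodic rate r = 0.09 per year.
The ordinary-annuity PV formula values the stream one period before the first payment (period 13); discount that back 13 periods:
PV₀ = 24,190 × [1 − (1+r)^−22] / r × (1+r)^−13 = A$74,503.21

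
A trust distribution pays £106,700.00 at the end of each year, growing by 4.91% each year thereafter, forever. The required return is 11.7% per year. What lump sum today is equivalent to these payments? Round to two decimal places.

Periodic rate r = 0.117 per year.
Growing perpetuity (Gordon): PV = PMT₁ / (r − g) = 106,700 / (r − 0.0491) = £1,571,428.57.

£1,571,428.57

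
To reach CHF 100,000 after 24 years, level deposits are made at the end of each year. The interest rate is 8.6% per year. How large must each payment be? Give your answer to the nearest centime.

CHF 1,377.55

Level ordinary annuity; solve FV = PMT × [((1+r)^n − 1)/r] for PMT.
Periodic rate r = 0.086 per year.
With n = 24: PMT = 100,000 / ([((1+r)^n − 1)/r]) = CHF 1,377.55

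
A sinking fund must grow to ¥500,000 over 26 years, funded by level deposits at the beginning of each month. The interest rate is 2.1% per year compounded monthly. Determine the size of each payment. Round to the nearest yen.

Level annuity due; solve FV = PMT × [((1+r)^n − 1)/r] × (1+r) for PMT.
Periodic rate r = 0.021/12 per month; n is counted in months.
With n = 312: PMT = 500,000 / ([((1+r)^n − 1)/r] × (1+r)) = ¥1,204

¥1,204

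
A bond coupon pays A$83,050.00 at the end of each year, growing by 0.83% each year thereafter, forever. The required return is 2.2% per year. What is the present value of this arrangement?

A$6,062,043.80

Periodic rate r = 0.022 per year.
Growing perpetuity (Gordon): PV = PMT₁ / (r − g) = 83,050 / (r − 0.0083) = A$6,062,043.80.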